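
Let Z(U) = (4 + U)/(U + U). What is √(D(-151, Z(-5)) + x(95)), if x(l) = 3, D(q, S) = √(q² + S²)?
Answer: √(300 + 10*√2280101)/10 ≈ 12.410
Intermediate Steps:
Z(U) = (4 + U)/(2*U) (Z(U) = (4 + U)/((2*U)) = (4 + U)*(1/(2*U)) = (4 + U)/(2*U))
D(q, S) = √(S² + q²)
√(D(-151, Z(-5)) + x(95)) = √(√(((½)*(4 - 5)/(-5))² + (-151)²) + 3) = √(√(((½)*(-⅕)*(-1))² + 22801) + 3) = √(√((⅒)² + 22801) + 3) = √(√(1/100 + 22801) + 3) = √(√(2280101/100) + 3) = √(√2280101/10 + 3) = √(3 + √2280101/10)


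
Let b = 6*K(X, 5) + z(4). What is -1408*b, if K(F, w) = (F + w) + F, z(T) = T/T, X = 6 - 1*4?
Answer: -77440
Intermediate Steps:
X = 2 (X = 6 - 4 = 2)
z(T) = 1
K(F, w) = w + 2*F
b = 55 (b = 6*(5 + 2*2) + 1 = 6*(5 + 4) + 1 = 6*9 + 1 = 54 + 1 = 55)
-1408*b = -1408*55 = -77440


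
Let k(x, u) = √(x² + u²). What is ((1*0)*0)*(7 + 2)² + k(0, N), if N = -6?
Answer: 6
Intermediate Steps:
k(x, u) = √(u² + x²)
((1*0)*0)*(7 + 2)² + k(0, N) = ((1*0)*0)*(7 + 2)² + √((-6)² + 0²) = (0*0)*9² + √(36 + 0) = 0*81 + √36 = 0 + 6 = 6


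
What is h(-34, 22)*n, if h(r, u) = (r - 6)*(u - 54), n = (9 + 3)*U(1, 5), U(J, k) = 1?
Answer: 15360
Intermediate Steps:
n = 12 (n = (9 + 3)*1 = 12*1 = 12)
h(r, u) = (-54 + u)*(-6 + r) (h(r, u) = (-6 + r)*(-54 + u) = (-54 + u)*(-6 + r))
h(-34, 22)*n = (324 - 54*(-34) - 6*22 - 34*22)*12 = (324 + 1836 - 132 - 748)*12 = 1280*12 = 15360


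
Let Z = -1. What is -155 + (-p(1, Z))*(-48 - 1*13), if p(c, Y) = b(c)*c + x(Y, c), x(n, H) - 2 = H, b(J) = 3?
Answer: 211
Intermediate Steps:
x(n, H) = 2 + H
p(c, Y) = 2 + 4*c (p(c, Y) = 3*c + (2 + c) = 2 + 4*c)
-155 + (-p(1, Z))*(-48 - 1*13) = -155 + (-(2 + 4*1))*(-48 - 1*13) = -155 + (-(2 + 4))*(-48 - 13) = -155 - 1*6*(-61) = -155 - 6*(-61) = -155 + 366 = 211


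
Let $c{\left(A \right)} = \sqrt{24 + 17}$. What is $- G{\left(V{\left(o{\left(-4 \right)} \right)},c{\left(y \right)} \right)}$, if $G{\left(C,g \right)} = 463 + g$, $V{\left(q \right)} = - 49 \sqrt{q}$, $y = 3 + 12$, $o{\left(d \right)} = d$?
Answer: $-463 - \sqrt{41} \approx -469.4$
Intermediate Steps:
$y = 15$
$c{\left(A \right)} = \sqrt{41}$
$- G{\left(V{\left(o{\left(-4 \right)} \right)},c{\left(y \right)} \right)} = - (463 + \sqrt{41}) = -463 - \sqrt{41}$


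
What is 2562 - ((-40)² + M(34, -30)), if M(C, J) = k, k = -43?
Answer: 1005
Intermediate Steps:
M(C, J) = -43
2562 - ((-40)² + M(34, -30)) = 2562 - ((-40)² - 43) = 2562 - (1600 - 43) = 2562 - 1*1557 = 2562 - 1557 = 1005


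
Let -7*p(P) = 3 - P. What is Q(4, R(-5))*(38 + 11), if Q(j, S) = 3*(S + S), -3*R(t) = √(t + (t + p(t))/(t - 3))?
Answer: -7*I*√3318/2 ≈ -201.61*I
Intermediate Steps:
p(P) = -3/7 + P/7 (p(P) = -(3 - P)/7 = -3/7 + P/7)
R(t) = -√(t + (-3/7 + 8*t/7)/(-3 + t))/3 (R(t) = -√(t + (t + (-3/7 + t/7))/(t - 3))/3 = -√(t + (-3/7 + 8*t/7)/(-3 + t))/3)
Q(j, S) = 6*S (Q(j, S) = 3*(2*S) = 6*S)
Q(4, R(-5))*(38 + 11) = (6*(-√7*√(-(3 - 7*(-5)² + 13*(-5))/(-3 - 5))/21))*(38 + 11) = (6*(-√7*√(-1*(3 - 7*25 - 65)/(-8))/21))*49 = (6*(-√7*√(-1*(-⅛)*(3 - 175 - 65))/21))*49 = (6*(-√7*√(-1*(-⅛)*(-237))/21))*49 = (6*(-√7*√(-237/8)/21))*49 = (6*(-√7*I*√474/4/21))*49 = (6*(-I*√3318/84))*49 = -I*√3318/14*49 = -7*I*√3318/2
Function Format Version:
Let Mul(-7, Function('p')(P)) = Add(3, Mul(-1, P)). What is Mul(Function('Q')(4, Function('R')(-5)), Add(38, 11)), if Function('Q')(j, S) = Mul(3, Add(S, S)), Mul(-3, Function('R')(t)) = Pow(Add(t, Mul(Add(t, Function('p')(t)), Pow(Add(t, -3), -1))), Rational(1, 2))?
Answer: Mul(Rational(-7, 2), I, Pow(3318, Rational(1, 2))) ≈ Mul(-201.61, I)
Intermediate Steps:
Function('p')(P) = Add(Rational(-3, 7), Mul(Rational(1, 7), P)) (Function('p')(P) = Mul(Rational(-1, 7), Add(3, Mul(-1, P))) = Add(Rational(-3, 7), Mul(Rational(1, 7), P)))
Function('R')(t) = Mul(Rational(-1, 3), Pow(Add(t, Mul(Pow(Add(-3, t), -1), Add(Rational(-3, 7), Mul(Rational(8, 7), t)))), Rational(1, 2))) (Function('R')(t) = Mul(Rational(-1, 3), Pow(Add(t, Mul(Add(t, Add(Rational(-3, 7), Mul(Rational(1, 7), t))), Pow(Add(t, -3), -1))), Rational(1, 2))) = Mul(Rational(-1, 3), Pow(Add(t, Mul(Add(Rational(-3, 7), Mul(Rational(8, 7), t)), Pow(Add(-3, t), -1))), Rational(1, 2))) = Mul(Rational(-1, 3), Pow(Add(t, Mul(Pow(Add(-3, t), -1), Add(Rational(-3, 7), Mul(Rational(8, 7), t)))), Rational(1, 2))))
Function('Q')(j, S) = Mul(6, S) (Function('Q')(j, S) = Mul(3, Mul(2, S)) = Mul(6, S))
Mul(Function('Q')(4, Function('R')(-5)), Add(38, 11)) = Mul(Mul(6, Mul(Rational(-1, 21), Pow(7, Rational(1, 2)), Pow(Mul(-1, Pow(Add(-3, -5), -1), Add(3, Mul(-7, Pow(-5, 2)), Mul(13, -5))), Rational(1, 2)))), Add(38, 11)) = Mul(Mul(6, Mul(Rational(-1, 21), Pow(7, Rational(1, 2)), Pow(Mul(-1, Pow(-8, -1), Add(3, Mul(-7, 25), -65)), Rational(1, 2)))), 49) = Mul(Mul(6, Mul(Rational(-1, 21), Pow(7, Rational(1, 2)), Pow(Mul(-1, Rational(-1, 8), Add(3, -175, -65)), Rational(1, 2)))), 49) = Mul(Mul(6, Mul(Rational(-1, 21), Pow(7, Rational(1, 2)), Pow(Mul(-1, Rational(-1, 8), -237), Rational(1, 2)))), 49) = Mul(Mul(6, Mul(Rational(-1, 21), Pow(7, Rational(1, 2)), Pow(Rational(-237, 8), Rational(1, 2)))), 49) = Mul(Mul(6, Mul(Rational(-1, 21), Pow(7, Rational(1, 2)), Mul(Rational(1, 4), I, Pow(474, Rational(1, 2))))), 49) = Mul(Mul(6, Mul(Rational(-1, 84), I, Pow(3318, Rational(1, 2)))), 49) = Mul(Mul(Rational(-1, 14), I, Pow(3318, Rational(1, 2))), 49) = Mul(Rational(-7, 2), I, Pow(3318, Rational(1, 2)))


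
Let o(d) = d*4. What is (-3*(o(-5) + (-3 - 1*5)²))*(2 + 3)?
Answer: -660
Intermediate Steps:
o(d) = 4*d
(-3*(o(-5) + (-3 - 1*5)²))*(2 + 3) = (-3*(4*(-5) + (-3 - 1*5)²))*(2 + 3) = -3*(-20 + (-3 - 5)²)*5 = -3*(-20 + (-8)²)*5 = -3*(-20 + 64)*5 = -3*44*5 = -132*5 = -660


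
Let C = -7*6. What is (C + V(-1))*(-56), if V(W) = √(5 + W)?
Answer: 2240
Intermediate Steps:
C = -42
(C + V(-1))*(-56) = (-42 + √(5 - 1))*(-56) = (-42 + √4)*(-56) = (-42 + 2)*(-56) = -40*(-56) = 2240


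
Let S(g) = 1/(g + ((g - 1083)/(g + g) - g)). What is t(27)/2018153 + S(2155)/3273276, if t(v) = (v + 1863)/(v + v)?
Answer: 65755777475/3540800873666208 ≈ 1.8571e-5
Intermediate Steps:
t(v) = (1863 + v)/(2*v) (t(v) = (1863 + v)/((2*v)) = (1863 + v)*(1/(2*v)) = (1863 + v)/(2*v))
S(g) = 2*g/(-1083 + g) (S(g) = 1/(g + ((-1083 + g)/((2*g)) - g)) = 1/(g + ((-1083 + g)*(1/(2*g)) - g)) = 1/(g + ((-1083 + g)/(2*g) - g)) = 1/(g + (-g + (-1083 + g)/(2*g))) = 1/((-1083 + g)/(2*g)) = 2*g/(-1083 + g))
t(27)/2018153 + S(2155)/3273276 = ((1/2)*(1863 + 27)/27)/2018153 + (2*2155/(-1083 + 2155))/3273276 = ((1/2)*(1/27)*1890)*(1/2018153) + (2*2155/1072)*(1/3273276) = 35*(1/2018153) + (2*2155*(1/1072))*(1/3273276) = 35/2018153 + (2155/536)*(1/3273276) = 35/2018153 + 2155/1754475936 = 65755777475/3540800873666208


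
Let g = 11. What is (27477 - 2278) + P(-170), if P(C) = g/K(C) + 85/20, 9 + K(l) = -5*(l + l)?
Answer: 170474827/6764 ≈ 25203.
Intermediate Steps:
K(l) = -9 - 10*l (K(l) = -9 - 5*(l + l) = -9 - 10*l)
P(C) = 17/4 + 11/(-9 - 10*C) (P(C) = 11/(-9 - 10*C) + 85/20 = 11/(-9 - 10*C) + 85*(1/20) = 11/(-9 - 10*C) + 17/4 = 17/4 + 11/(-9 - 10*C))
(27477 - 2278) + P(-170) = (27477 - 2278) + (109 + 170*(-170))/(4*(9 + 10*(-170))) = 25199 + (109 - 28900)/(4*(9 - 1700)) = 25199 + (1/4)*(-28791)/(-1691) = 25199 + (1/4)*(-1/1691)*(-28791) = 25199 + 28791/6764 = 170474827/6764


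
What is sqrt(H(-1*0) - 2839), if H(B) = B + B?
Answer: I*sqrt(2839) ≈ 53.282*I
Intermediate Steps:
H(B) = 2*B
sqrt(H(-1*0) - 2839) = sqrt(2*(-1*0) - 2839) = sqrt(2*0 - 2839) = sqrt(0 - 2839) = sqrt(-2839) = I*sqrt(2839)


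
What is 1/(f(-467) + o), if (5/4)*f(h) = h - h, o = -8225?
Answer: -1/8225 ≈ -0.00012158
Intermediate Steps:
f(h) = 0 (f(h) = 4*(h - h)/5 = (4/5)*0 = 0)
1/(f(-467) + o) = 1/(0 - 8225) = 1/(-8225) = -1/8225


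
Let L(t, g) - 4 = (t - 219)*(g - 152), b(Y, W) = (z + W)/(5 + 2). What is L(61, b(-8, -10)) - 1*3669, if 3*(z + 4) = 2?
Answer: 433691/21 ≈ 20652.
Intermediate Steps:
z = -10/3 (z = -4 + (1/3)*2 = -4 + 2/3 = -10/3 ≈ -3.3333)
b(Y, W) = -10/21 + W/7 (b(Y, W) = (-10/3 + W)/(5 + 2) = (-10/3 + W)/7 = (-10/3 + W)*(1/7) = -10/21 + W/7)
L(t, g) = 4 + (-219 + t)*(-152 + g) (L(t, g) = 4 + (t - 219)*(g - 152) = 4 + (-219 + t)*(-152 + g))
L(61, b(-8, -10)) - 1*3669 = (33292 - 219*(-10/21 + (1/7)*(-10)) - 152*61 + (-10/21 + (1/7)*(-10))*61) - 1*3669 = (33292 - 219*(-10/21 - 10/7) - 9272 + (-10/21 - 10/7)*61) - 3669 = (33292 - 219*(-40/21) - 9272 - 40/21*61) - 3669 = (33292 + 2920/7 - 9272 - 2440/21) - 3669 = 510740/21 - 3669 = 433691/21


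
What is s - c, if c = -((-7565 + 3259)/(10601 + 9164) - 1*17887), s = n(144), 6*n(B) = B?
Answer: -353066501/19765 ≈ -17863.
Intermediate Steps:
n(B) = B/6
s = 24 (s = (⅙)*144 = 24)
c = 353540861/19765 (c = -(-4306/19765 - 17887) = -1*(-353540861/19765) = 353540861/19765 ≈ 17887.)
s - c = 24 - 1*353540861/19765 = 24 - 353540861/19765 = -353066501/19765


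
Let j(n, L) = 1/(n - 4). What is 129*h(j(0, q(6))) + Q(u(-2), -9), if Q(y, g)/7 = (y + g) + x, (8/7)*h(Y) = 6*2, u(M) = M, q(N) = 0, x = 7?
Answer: 2653/2 ≈ 1326.5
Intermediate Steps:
j(n, L) = 1/(-4 + n)
h(Y) = 21/2 (h(Y) = 7*(6*2)/8 = (7/8)*12 = 21/2)
Q(y, g) = 49 + 7*g + 7*y (Q(y, g) = 7*((y + g) + 7) = 7*((g + y) + 7) = 7*(7 + g + y) = 49 + 7*g + 7*y)
129*h(j(0, q(6))) + Q(u(-2), -9) = 129*(21/2) + (49 + 7*(-9) + 7*(-2)) = 2709/2 + (49 - 63 - 14) = 2709/2 - 28 = 2653/2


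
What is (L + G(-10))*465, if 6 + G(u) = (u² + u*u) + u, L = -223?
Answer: -18135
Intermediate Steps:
G(u) = -6 + u + 2*u² (G(u) = -6 + ((u² + u*u) + u) = -6 + ((u² + u²) + u) = -6 + (2*u² + u) = -6 + (u + 2*u²) = -6 + u + 2*u²)
(L + G(-10))*465 = (-223 + (-6 - 10 + 2*(-10)²))*465 = (-223 + (-6 - 10 + 2*100))*465 = (-223 + (-6 - 10 + 200))*465 = (-223 + 184)*465 = -39*465 = -18135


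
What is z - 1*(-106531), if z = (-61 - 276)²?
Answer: 220100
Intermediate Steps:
z = 113569 (z = (-337)² = 113569)
z - 1*(-106531) = 113569 - 1*(-106531) = 113569 + 106531 = 220100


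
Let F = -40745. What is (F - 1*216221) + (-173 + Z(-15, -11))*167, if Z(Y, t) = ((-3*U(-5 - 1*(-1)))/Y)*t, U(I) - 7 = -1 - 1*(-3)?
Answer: -1445818/5 ≈ -2.8916e+5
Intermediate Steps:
U(I) = 9 (U(I) = 7 + (-1 - 1*(-3)) = 7 + (-1 + 3) = 7 + 2 = 9)
Z(Y, t) = -27*t/Y (Z(Y, t) = ((-3*9)/Y)*t = (-27/Y)*t = -27*t/Y)
(F - 1*216221) + (-173 + Z(-15, -11))*167 = (-40745 - 1*216221) + (-173 - 27*(-11)/(-15))*167 = (-40745 - 216221) + (-173 - 27*(-11)*(-1/15))*167 = -256966 + (-173 - 99/5)*167 = -256966 - 964/5*167 = -256966 - 160988/5 = -1445818/5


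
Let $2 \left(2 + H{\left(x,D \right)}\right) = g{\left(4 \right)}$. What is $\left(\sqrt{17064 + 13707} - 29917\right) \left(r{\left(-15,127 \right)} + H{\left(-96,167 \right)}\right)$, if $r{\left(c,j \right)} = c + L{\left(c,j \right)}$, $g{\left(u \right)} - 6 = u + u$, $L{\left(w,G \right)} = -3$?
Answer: $388921 - 39 \sqrt{3419} \approx 3.8664 \cdot 10^{5}$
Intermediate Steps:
$g{\left(u \right)} = 6 + 2 u$ ($g{\left(u \right)} = 6 + \left(u + u\right) = 6 + 2 u$)
$H{\left(x,D \right)} = 5$ ($H{\left(x,D \right)} = -2 + \frac{6 + 2 \cdot 4}{2} = -2 + \frac{6 + 8}{2} = -2 + \frac{1}{2} \cdot 14 = -2 + 7 = 5$)
$r{\left(c,j \right)} = -3 + c$ ($r{\left(c,j \right)} = c - 3 = -3 + c$)
$\left(\sqrt{17064 + 13707} - 29917\right) \left(r{\left(-15,127 \right)} + H{\left(-96,167 \right)}\right) = \left(\sqrt{17064 + 13707} - 29917\right) \left(\left(-3 - 15\right) + 5\right) = \left(\sqrt{30771} - 29917\right) \left(-18 + 5\right) = \left(3 \sqrt{3419} - 29917\right) \left(-13\right) = \left(-29917 + 3 \sqrt{3419}\right) \left(-13\right) = 388921 - 39 \sqrt{3419}$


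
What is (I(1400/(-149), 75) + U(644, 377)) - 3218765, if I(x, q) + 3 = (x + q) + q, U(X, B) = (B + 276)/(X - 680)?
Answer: -17264814649/5364 ≈ -3.2186e+6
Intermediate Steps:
U(X, B) = (276 + B)/(-680 + X)
I(x, q) = -3 + x + 2*q (I(x, q) = -3 + ((x + q) + q) = -3 + ((q + x) + q) = -3 + (x + 2*q) = -3 + x + 2*q)
(I(1400/(-149), 75) + U(644, 377)) - 3218765 = ((-3 + 1400/(-149) + 2*75) + (276 + 377)/(-680 + 644)) - 3218765 = ((-3 + 1400*(-1/149) + 150) + 653/(-36)) - 3218765 = ((-3 - 1400/149 + 150) - 1/36*653) - 3218765 = (20503/149 - 653/36) - 3218765 = 640811/5364 - 3218765 = -17264814649/5364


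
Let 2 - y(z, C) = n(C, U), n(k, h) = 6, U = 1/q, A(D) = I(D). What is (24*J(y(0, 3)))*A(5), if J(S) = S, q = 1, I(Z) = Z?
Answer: -480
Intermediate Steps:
A(D) = D
U = 1 (U = 1/1 = 1)
y(z, C) = -4 (y(z, C) = 2 - 1*6 = 2 - 6 = -4)
(24*J(y(0, 3)))*A(5) = (24*(-4))*5 = -96*5 = -480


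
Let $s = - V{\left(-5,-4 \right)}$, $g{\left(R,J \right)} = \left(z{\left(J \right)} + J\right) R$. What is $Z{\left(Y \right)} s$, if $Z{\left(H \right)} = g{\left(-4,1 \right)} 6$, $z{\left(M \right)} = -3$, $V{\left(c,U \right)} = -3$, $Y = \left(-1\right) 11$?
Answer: $144$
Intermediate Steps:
$Y = -11$
$g{\left(R,J \right)} = R \left(-3 + J\right)$ ($g{\left(R,J \right)} = \left(-3 + J\right) R = R \left(-3 + J\right)$)
$Z{\left(H \right)} = 48$ ($Z{\left(H \right)} = - 4 \left(-3 + 1\right) 6 = \left(-4\right) \left(-2\right) 6 = 8 \cdot 6 = 48$)
$s = 3$ ($s = \left(-1\right) \left(-3\right) = 3$)
$Z{\left(Y \right)} s = 48 \cdot 3 = 144$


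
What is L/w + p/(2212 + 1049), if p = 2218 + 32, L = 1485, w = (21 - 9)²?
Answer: 191355/17392 ≈ 11.002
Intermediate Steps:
w = 144 (w = 12² = 144)
p = 2250
L/w + p/(2212 + 1049) = 1485/144 + 2250/(2212 + 1049) = 1485*(1/144) + 2250/3261 = 165/16 + 2250*(1/3261) = 165/16 + 750/1087 = 191355/17392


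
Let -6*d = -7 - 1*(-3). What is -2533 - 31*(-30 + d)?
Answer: -4871/3 ≈ -1623.7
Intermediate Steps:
d = ⅔ (d = -(-7 - 1*(-3))/6 = -(-7 + 3)/6 = -⅙*(-4) = ⅔ ≈ 0.66667)
-2533 - 31*(-30 + d) = -2533 - 31*(-30 + ⅔) = -2533 - 31*(-88)/3 = -2533 - 1*(-2728/3) = -2533 + 2728/3 = -4871/3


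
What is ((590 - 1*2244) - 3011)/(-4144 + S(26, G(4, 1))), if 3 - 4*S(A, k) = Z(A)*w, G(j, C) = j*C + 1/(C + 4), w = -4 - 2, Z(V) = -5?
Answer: 18660/16603 ≈ 1.1239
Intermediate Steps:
w = -6
G(j, C) = 1/(4 + C) + C*j (G(j, C) = C*j + 1/(4 + C) = 1/(4 + C) + C*j)
S(A, k) = -27/4 (S(A, k) = ¾ - (-5)*(-6)/4 = ¾ - ¼*30 = ¾ - 15/2 = -27/4)
((590 - 1*2244) - 3011)/(-4144 + S(26, G(4, 1))) = ((590 - 1*2244) - 3011)/(-4144 - 27/4) = ((590 - 2244) - 3011)/(-16603/4) = (-1654 - 3011)*(-4/16603) = -4665*(-4/16603) = 18660/16603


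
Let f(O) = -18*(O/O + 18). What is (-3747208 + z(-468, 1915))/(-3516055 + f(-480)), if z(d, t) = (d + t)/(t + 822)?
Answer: 10256106849/9624378589 ≈ 1.0656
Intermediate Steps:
z(d, t) = (d + t)/(822 + t)
f(O) = -342 (f(O) = -18*(1 + 18) = -18*19 = -342)
(-3747208 + z(-468, 1915))/(-3516055 + f(-480)) = (-3747208 + (-468 + 1915)/(822 + 1915))/(-3516055 - 342) = (-3747208 + 1447/2737)/(-3516397) = (-3747208 + (1/2737)*1447)*(-1/3516397) = (-3747208 + 1447/2737)*(-1/3516397) = -10256106849/2737*(-1/3516397) = 10256106849/9624378589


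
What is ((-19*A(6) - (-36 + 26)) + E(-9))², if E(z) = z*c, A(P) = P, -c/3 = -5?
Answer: 57121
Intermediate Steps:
c = 15 (c = -3*(-5) = 15)
E(z) = 15*z (E(z) = z*15 = 15*z)
((-19*A(6) - (-36 + 26)) + E(-9))² = ((-19*6 - (-36 + 26)) + 15*(-9))² = ((-114 - 1*(-10)) - 135)² = ((-114 + 10) - 135)² = (-104 - 135)² = (-239)² = 57121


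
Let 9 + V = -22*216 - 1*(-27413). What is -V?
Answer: -22652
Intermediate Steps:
V = 22652 (V = -9 + (-22*216 - 1*(-27413)) = -9 + (-4752 + 27413) = -9 + 22661 = 22652)
-V = -1*22652 = -22652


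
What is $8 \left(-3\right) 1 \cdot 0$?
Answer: $0$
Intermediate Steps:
$8 \left(-3\right) 1 \cdot 0 = \left(-24\right) 1 \cdot 0 = \left(-24\right) 0 = 0$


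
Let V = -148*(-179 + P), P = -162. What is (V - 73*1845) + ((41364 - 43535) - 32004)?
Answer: -118392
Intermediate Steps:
V = 50468 (V = -148*(-179 - 162) = -148*(-341) = 50468)
(V - 73*1845) + ((41364 - 43535) - 32004) = (50468 - 73*1845) + ((41364 - 43535) - 32004) = (50468 - 134685) + (-2171 - 32004) = -84217 - 34175 = -118392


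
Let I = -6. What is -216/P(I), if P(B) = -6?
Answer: 36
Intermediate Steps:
-216/P(I) = -216/(-6) = -216*(-⅙) = 36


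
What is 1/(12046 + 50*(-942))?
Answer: -1/35054 ≈ -2.8527e-5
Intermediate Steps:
1/(12046 + 50*(-942)) = 1/(12046 - 47100) = 1/(-35054) = -1/35054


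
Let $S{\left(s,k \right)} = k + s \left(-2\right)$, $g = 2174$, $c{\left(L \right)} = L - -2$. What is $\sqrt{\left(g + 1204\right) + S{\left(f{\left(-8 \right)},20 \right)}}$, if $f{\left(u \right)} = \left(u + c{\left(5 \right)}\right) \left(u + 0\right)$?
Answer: $\sqrt{3382} \approx 58.155$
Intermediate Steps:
$c{\left(L \right)} = 2 + L$ ($c{\left(L \right)} = L + 2 = 2 + L$)
$f{\left(u \right)} = u \left(7 + u\right)$ ($f{\left(u \right)} = \left(u + \left(2 + 5\right)\right) \left(u + 0\right) = \left(u + 7\right) u = \left(7 + u\right) u = u \left(7 + u\right)$)
$S{\left(s,k \right)} = k - 2 s$
$\sqrt{\left(g + 1204\right) + S{\left(f{\left(-8 \right)},20 \right)}} = \sqrt{\left(2174 + 1204\right) + \left(20 - 2 \left(- 8 \left(7 - 8\right)\right)\right)} = \sqrt{3378 + \left(20 - 2 \left(\left(-8\right) \left(-1\right)\right)\right)} = \sqrt{3378 + \left(20 - 16\right)} = \sqrt{3378 + 4} = \sqrt{3382}$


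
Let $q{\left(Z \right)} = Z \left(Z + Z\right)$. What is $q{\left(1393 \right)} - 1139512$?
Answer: $2741386$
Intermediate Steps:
$q{\left(Z \right)} = 2 Z^{2}$ ($q{\left(Z \right)} = Z 2 Z = 2 Z^{2}$)
$q{\left(1393 \right)} - 1139512 = 2 \cdot 1393^{2} - 1139512 = 2 \cdot 1940449 - 1139512 = 3880898 - 1139512 = 2741386$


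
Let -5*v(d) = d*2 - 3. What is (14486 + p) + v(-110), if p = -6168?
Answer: 41813/5 ≈ 8362.6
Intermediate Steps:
v(d) = ⅗ - 2*d/5 (v(d) = -(d*2 - 3)/5 = -(2*d - 3)/5 = -(-3 + 2*d)/5 = ⅗ - 2*d/5)
(14486 + p) + v(-110) = (14486 - 6168) + (⅗ - ⅖*(-110)) = 8318 + (⅗ + 44) = 8318 + 223/5 = 41813/5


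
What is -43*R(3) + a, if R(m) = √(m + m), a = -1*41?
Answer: -41 - 43*√6 ≈ -146.33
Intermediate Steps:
a = -41
R(m) = √2*√m (R(m) = √(2*m) = √2*√m)
-43*R(3) + a = -43*√2*√3 - 41 = -43*√6 - 41 = -41 - 43*√6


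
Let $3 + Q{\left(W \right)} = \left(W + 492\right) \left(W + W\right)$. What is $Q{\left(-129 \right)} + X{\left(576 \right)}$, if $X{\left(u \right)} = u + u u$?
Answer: $238695$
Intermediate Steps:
$Q{\left(W \right)} = -3 + 2 W \left(492 + W\right)$ ($Q{\left(W \right)} = -3 + \left(W + 492\right) \left(W + W\right) = -3 + \left(492 + W\right) 2 W = -3 + 2 W \left(492 + W\right)$)
$X{\left(u \right)} = u + u^{2}$
$Q{\left(-129 \right)} + X{\left(576 \right)} = \left(-3 + 2 \left(-129\right)^{2} + 984 \left(-129\right)\right) + 576 \left(1 + 576\right) = \left(-3 + 2 \cdot 16641 - 126936\right) + 576 \cdot 577 = \left(-3 + 33282 - 126936\right) + 332352 = -93657 + 332352 = 238695$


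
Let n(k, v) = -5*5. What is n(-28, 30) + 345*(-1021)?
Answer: -352270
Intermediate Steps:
n(k, v) = -25
n(-28, 30) + 345*(-1021) = -25 + 345*(-1021) = -25 - 352245 = -352270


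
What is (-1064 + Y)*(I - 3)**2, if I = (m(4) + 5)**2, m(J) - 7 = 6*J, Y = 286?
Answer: -1300698522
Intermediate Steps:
m(J) = 7 + 6*J
I = 1296 (I = ((7 + 6*4) + 5)**2 = ((7 + 24) + 5)**2 = (31 + 5)**2 = 36**2 = 1296)
(-1064 + Y)*(I - 3)**2 = (-1064 + 286)*(1296 - 3)**2 = -778*1293**2 = -778*1671849 = -1300698522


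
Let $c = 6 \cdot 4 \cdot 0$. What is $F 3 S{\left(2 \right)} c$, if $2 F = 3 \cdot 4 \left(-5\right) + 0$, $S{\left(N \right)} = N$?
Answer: $0$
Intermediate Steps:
$F = -30$ ($F = \frac{3 \cdot 4 \left(-5\right) + 0}{2} = \frac{3 \left(-20\right) + 0}{2} = \frac{-60 + 0}{2} = \frac{1}{2} \left(-60\right) = -30$)
$c = 0$ ($c = 24 \cdot 0 = 0$)
$F 3 S{\left(2 \right)} c = - 30 \cdot 3 \cdot 2 \cdot 0 = \left(-30\right) 6 \cdot 0 = \left(-180\right) 0 = 0$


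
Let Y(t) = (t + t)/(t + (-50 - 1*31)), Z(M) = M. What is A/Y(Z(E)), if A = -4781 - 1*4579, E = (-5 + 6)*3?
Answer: 121680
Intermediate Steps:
E = 3 (E = 1*3 = 3)
Y(t) = 2*t/(-81 + t) (Y(t) = (2*t)/(t + (-50 - 31)) = (2*t)/(t - 81) = (2*t)/(-81 + t) = 2*t/(-81 + t))
A = -9360 (A = -4781 - 4579 = -9360)
A/Y(Z(E)) = -9360/(2*3/(-81 + 3)) = -9360/(2*3/(-78)) = -9360/(2*3*(-1/78)) = -9360/(-1/13) = -9360*(-13) = 121680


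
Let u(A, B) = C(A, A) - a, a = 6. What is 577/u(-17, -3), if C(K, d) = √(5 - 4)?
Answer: -577/5 ≈ -115.40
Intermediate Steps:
C(K, d) = 1 (C(K, d) = √1 = 1)
u(A, B) = -5 (u(A, B) = 1 - 1*6 = 1 - 6 = -5)
577/u(-17, -3) = 577/(-5) = 577*(-⅕) = -577/5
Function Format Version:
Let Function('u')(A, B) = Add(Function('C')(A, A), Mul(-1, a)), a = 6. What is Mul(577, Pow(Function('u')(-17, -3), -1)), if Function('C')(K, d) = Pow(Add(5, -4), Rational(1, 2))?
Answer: Rational(-577, 5) ≈ -115.40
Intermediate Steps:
Function('C')(K, d) = 1 (Function('C')(K, d) = Pow(1, Rational(1, 2)) = 1)
Function('u')(A, B) = -5 (Function('u')(A, B) = Add(1, Mul(-1, 6)) = Add(1, -6) = -5)
Mul(577, Pow(Function('u')(-17, -3), -1)) = Mul(577, Pow(-5, -1)) = Mul(577, Rational(-1, 5)) = Rational(-577, 5)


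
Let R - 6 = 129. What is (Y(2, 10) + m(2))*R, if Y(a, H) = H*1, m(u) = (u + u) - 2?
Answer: 1620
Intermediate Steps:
R = 135 (R = 6 + 129 = 135)
m(u) = -2 + 2*u (m(u) = 2*u - 2 = -2 + 2*u)
Y(a, H) = H
(Y(2, 10) + m(2))*R = (10 + (-2 + 2*2))*135 = (10 + (-2 + 4))*135 = (10 + 2)*135 = 12*135 = 1620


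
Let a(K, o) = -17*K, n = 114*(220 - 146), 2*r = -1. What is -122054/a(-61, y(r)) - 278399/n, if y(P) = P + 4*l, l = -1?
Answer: -1318347307/8748132 ≈ -150.70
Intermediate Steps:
r = -½ (r = (½)*(-1) = -½ ≈ -0.50000)
y(P) = -4 + P (y(P) = P + 4*(-1) = P - 4 = -4 + P)
n = 8436 (n = 114*74 = 8436)
-122054/a(-61, y(r)) - 278399/n = -122054/((-17*(-61))) - 278399/8436 = -122054/1037 - 278399*1/8436 = -122054*1/1037 - 278399/8436 = -122054/1037 - 278399/8436 = -1318347307/8748132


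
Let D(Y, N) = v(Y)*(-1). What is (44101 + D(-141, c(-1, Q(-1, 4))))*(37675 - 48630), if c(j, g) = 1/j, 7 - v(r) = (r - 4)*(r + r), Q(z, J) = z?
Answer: -930999720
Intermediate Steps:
v(r) = 7 - 2*r*(-4 + r) (v(r) = 7 - (r - 4)*(r + r) = 7 - (-4 + r)*2*r = 7 - 2*r*(-4 + r))
c(j, g) = 1/j
D(Y, N) = -7 - 8*Y + 2*Y² (D(Y, N) = (7 - 2*Y² + 8*Y)*(-1) = -7 - 8*Y + 2*Y²)
(44101 + D(-141, c(-1, Q(-1, 4))))*(37675 - 48630) = (44101 + (-7 - 8*(-141) + 2*(-141)²))*(37675 - 48630) = (44101 + (-7 + 1128 + 2*19881))*(-10955) = (44101 + (-7 + 1128 + 39762))*(-10955) = (44101 + 40883)*(-10955) = 84984*(-10955) = -930999720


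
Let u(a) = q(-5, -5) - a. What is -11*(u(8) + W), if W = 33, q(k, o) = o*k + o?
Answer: -495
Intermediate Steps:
q(k, o) = o + k*o (q(k, o) = k*o + o = o + k*o)
u(a) = 20 - a (u(a) = -5*(1 - 5) - a = -5*(-4) - a = 20 - a)
-11*(u(8) + W) = -11*((20 - 1*8) + 33) = -11*((20 - 8) + 33) = -11*(12 + 33) = -11*45 = -495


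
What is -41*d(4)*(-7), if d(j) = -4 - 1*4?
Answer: -2296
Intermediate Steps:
d(j) = -8 (d(j) = -4 - 4 = -8)
-41*d(4)*(-7) = -41*(-8)*(-7) = 328*(-7) = -2296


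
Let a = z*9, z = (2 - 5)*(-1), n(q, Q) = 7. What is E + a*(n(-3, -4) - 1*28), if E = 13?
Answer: -554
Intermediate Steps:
z = 3 (z = -3*(-1) = 3)
a = 27 (a = 3*9 = 27)
E + a*(n(-3, -4) - 1*28) = 13 + 27*(7 - 1*28) = 13 + 27*(7 - 28) = 13 + 27*(-21) = 13 - 567 = -554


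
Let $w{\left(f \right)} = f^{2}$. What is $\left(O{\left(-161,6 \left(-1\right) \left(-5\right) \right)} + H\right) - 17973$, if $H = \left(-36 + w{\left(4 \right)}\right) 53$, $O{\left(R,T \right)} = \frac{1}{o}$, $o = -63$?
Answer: $- \frac{1199080}{63} \approx -19033.0$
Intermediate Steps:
$O{\left(R,T \right)} = - \frac{1}{63}$ ($O{\left(R,T \right)} = \frac{1}{-63} = - \frac{1}{63}$)
$H = -1060$ ($H = \left(-36 + 4^{2}\right) 53 = \left(-36 + 16\right) 53 = \left(-20\right) 53 = -1060$)
$\left(O{\left(-161,6 \left(-1\right) \left(-5\right) \right)} + H\right) - 17973 = \left(- \frac{1}{63} - 1060\right) - 17973 = - \frac{66781}{63} - 17973 = - \frac{1199080}{63}$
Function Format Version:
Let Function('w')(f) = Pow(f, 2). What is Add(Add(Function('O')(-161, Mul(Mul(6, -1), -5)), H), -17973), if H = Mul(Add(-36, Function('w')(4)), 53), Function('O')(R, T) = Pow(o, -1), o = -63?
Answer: Rational(-1199080, 63) ≈ -19033.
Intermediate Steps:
Function('O')(R, T) = Rational(-1, 63) (Function('O')(R, T) = Pow(-63, -1) = Rational(-1, 63))
H = -1060 (H = Mul(Add(-36, Pow(4, 2)), 53) = Mul(Add(-36, 16), 53) = Mul(-20, 53) = -1060)
Add(Add(Function('O')(-161, Mul(Mul(6, -1), -5)), H), -17973) = Add(Add(Rational(-1, 63), -1060), -17973) = Add(Rational(-66781, 63), -17973) = Rational(-1199080, 63)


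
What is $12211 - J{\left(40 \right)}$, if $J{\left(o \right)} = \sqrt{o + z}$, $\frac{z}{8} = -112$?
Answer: $12211 - 2 i \sqrt{214} \approx 12211.0 - 29.257 i$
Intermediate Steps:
$z = -896$ ($z = 8 \left(-112\right) = -896$)
$J{\left(o \right)} = \sqrt{-896 + o}$ ($J{\left(o \right)} = \sqrt{o - 896} = \sqrt{-896 + o}$)
$12211 - J{\left(40 \right)} = 12211 - \sqrt{-896 + 40} = 12211 - \sqrt{-856} = 12211 - 2 i \sqrt{214}$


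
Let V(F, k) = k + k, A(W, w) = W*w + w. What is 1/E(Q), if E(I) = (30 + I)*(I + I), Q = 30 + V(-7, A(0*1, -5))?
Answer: 1/2000 ≈ 0.00050000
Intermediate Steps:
A(W, w) = w + W*w
V(F, k) = 2*k
Q = 20 (Q = 30 + 2*(-5*(1 + 0*1)) = 30 + 2*(-5*(1 + 0)) = 30 + 2*(-5*1) = 30 + 2*(-5) = 30 - 10 = 20)
E(I) = 2*I*(30 + I) (E(I) = (30 + I)*(2*I) = 2*I*(30 + I))
1/E(Q) = 1/(2*20*(30 + 20)) = 1/(2*20*50) = 1/2000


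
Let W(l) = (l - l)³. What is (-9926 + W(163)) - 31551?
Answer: -41477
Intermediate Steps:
W(l) = 0 (W(l) = 0³ = 0)
(-9926 + W(163)) - 31551 = (-9926 + 0) - 31551 = -9926 - 31551 = -41477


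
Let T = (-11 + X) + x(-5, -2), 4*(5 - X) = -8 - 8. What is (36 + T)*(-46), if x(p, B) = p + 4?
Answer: -1518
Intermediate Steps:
x(p, B) = 4 + p
X = 9 (X = 5 - (-8 - 8)/4 = 5 - ¼*(-16) = 5 + 4 = 9)
T = -3 (T = (-11 + 9) + (4 - 5) = -2 - 1 = -3)
(36 + T)*(-46) = (36 - 3)*(-46) = 33*(-46) = -1518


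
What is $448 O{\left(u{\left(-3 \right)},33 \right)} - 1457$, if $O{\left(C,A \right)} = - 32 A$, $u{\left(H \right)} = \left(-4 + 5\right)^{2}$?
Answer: $-474545$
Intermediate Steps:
$u{\left(H \right)} = 1$ ($u{\left(H \right)} = 1^{2} = 1$)
$448 O{\left(u{\left(-3 \right)},33 \right)} - 1457 = 448 \left(\left(-32\right) 33\right) - 1457 = 448 \left(-1056\right) - 1457 = -473088 - 1457 = -474545$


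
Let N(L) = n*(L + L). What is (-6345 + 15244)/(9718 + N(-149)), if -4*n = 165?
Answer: 17798/44021 ≈ 0.40431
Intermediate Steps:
n = -165/4 (n = -¼*165 = -165/4 ≈ -41.250)
N(L) = -165*L/2 (N(L) = -165*(L + L)/4 = -165*L/2)
(-6345 + 15244)/(9718 + N(-149)) = (-6345 + 15244)/(9718 - 165/2*(-149)) = 8899/(9718 + 24585/2) = 8899/(44021/2) = 8899*(2/44021) = 17798/44021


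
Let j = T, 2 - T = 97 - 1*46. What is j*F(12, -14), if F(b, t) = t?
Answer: 686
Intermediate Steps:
T = -49 (T = 2 - (97 - 1*46) = 2 - (97 - 46) = 2 - 1*51 = 2 - 51 = -49)
j = -49
j*F(12, -14) = -49*(-14) = 686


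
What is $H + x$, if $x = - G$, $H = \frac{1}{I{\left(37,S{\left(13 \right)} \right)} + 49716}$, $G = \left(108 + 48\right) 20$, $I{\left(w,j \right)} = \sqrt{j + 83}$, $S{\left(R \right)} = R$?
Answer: $- \frac{642636941457}{205973380} - \frac{\sqrt{6}}{617920140} \approx -3120.0$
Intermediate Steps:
$I{\left(w,j \right)} = \sqrt{83 + j}$
$G = 3120$ ($G = 156 \cdot 20 = 3120$)
$H = \frac{1}{49716 + 4 \sqrt{6}}$ ($H = \frac{1}{\sqrt{83 + 13} + 49716} = \frac{1}{\sqrt{96} + 49716} = \frac{1}{4 \sqrt{6} + 49716} = \frac{1}{49716 + 4 \sqrt{6}} \approx 2.011 \cdot 10^{-5}$)
$x = -3120$ ($x = \left(-1\right) 3120 = -3120$)
$H + x = \left(\frac{4143}{205973380} - \frac{\sqrt{6}}{617920140}\right) - 3120 = - \frac{642636941457}{205973380} - \frac{\sqrt{6}}{617920140}$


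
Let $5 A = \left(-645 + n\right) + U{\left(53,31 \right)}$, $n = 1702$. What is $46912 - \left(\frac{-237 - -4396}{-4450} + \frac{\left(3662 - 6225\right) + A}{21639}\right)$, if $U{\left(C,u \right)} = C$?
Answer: $\frac{4517423431651}{96293550} \approx 46913.0$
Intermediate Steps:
$A = 222$ ($A = \frac{\left(-645 + 1702\right) + 53}{5} = \frac{1057 + 53}{5} = \frac{1}{5} \cdot 1110 = 222$)
$46912 - \left(\frac{-237 - -4396}{-4450} + \frac{\left(3662 - 6225\right) + A}{21639}\right) = 46912 - \left(\frac{-237 - -4396}{-4450} + \frac{\left(3662 - 6225\right) + 222}{21639}\right) = 46912 - \left(\left(-237 + 4396\right) \left(- \frac{1}{4450}\right) + \left(-2563 + 222\right) \frac{1}{21639}\right) = 46912 - \left(4159 \left(- \frac{1}{4450}\right) - \frac{2341}{21639}\right) = 46912 - \left(- \frac{4159}{4450} - \frac{2341}{21639}\right) = 46912 - - \frac{100414051}{96293550} = 46912 + \frac{100414051}{96293550} = \frac{4517423431651}{96293550}$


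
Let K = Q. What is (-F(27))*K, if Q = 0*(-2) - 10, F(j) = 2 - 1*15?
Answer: -130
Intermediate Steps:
F(j) = -13 (F(j) = 2 - 15 = -13)
Q = -10 (Q = 0 - 10 = -10)
K = -10
(-F(27))*K = -1*(-13)*(-10) = 13*(-10) = -130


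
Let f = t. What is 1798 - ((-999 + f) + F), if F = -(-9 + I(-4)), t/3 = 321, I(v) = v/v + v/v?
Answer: 1827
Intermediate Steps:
I(v) = 2 (I(v) = 1 + 1 = 2)
t = 963 (t = 3*321 = 963)
f = 963
F = 7 (F = -(-9 + 2) = -1*(-7) = 7)
1798 - ((-999 + f) + F) = 1798 - ((-999 + 963) + 7) = 1798 - (-36 + 7) = 1798 - 1*(-29) = 1798 + 29 = 1827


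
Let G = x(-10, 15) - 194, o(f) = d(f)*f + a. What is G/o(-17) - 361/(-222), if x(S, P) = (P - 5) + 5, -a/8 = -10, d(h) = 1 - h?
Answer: 30331/12543 ≈ 2.4182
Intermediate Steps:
a = 80 (a = -8*(-10) = 80)
o(f) = 80 + f*(1 - f) (o(f) = (1 - f)*f + 80 = f*(1 - f) + 80 = 80 + f*(1 - f))
x(S, P) = P (x(S, P) = (-5 + P) + 5 = P)
G = -179 (G = 15 - 194 = -179)
G/o(-17) - 361/(-222) = -179/(80 - 1*(-17)*(-1 - 17)) - 361/(-222) = -179/(80 - 1*(-17)*(-18)) - 361*(-1/222) = -179/(80 - 306) + 361/222 = -179/(-226) + 361/222 = -179*(-1/226) + 361/222 = 179/226 + 361/222 = 30331/12543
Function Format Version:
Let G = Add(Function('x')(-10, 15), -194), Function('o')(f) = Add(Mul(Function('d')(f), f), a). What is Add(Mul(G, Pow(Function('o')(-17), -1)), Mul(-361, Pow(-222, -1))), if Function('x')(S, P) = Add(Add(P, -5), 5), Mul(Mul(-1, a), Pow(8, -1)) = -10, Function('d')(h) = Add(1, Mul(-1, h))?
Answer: Rational(30331, 12543) ≈ 2.4182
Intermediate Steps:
a = 80 (a = Mul(-8, -10) = 80)
Function('o')(f) = Add(80, Mul(f, Add(1, Mul(-1, f)))) (Function('o')(f) = Add(Mul(Add(1, Mul(-1, f)), f), 80) = Add(Mul(f, Add(1, Mul(-1, f))), 80) = Add(80, Mul(f, Add(1, Mul(-1, f)))))
Function('x')(S, P) = P (Function('x')(S, P) = Add(Add(-5, P), 5) = P)
G = -179 (G = Add(15, -194) = -179)
Add(Mul(G, Pow(Function('o')(-17), -1)), Mul(-361, Pow(-222, -1))) = Add(Mul(-179, Pow(Add(80, Mul(-1, -17, Add(-1, -17))), -1)), Mul(-361, Pow(-222, -1))) = Add(Mul(-179, Pow(Add(80, Mul(-1, -17, -18)), -1)), Mul(-361, Rational(-1, 222))) = Add(Mul(-179, Pow(Add(80, -306), -1)), Rational(361, 222)) = Add(Mul(-179, Pow(-226, -1)), Rational(361, 222)) = Add(Mul(-179, Rational(-1, 226)), Rational(361, 222)) = Add(Rational(179, 226), Rational(361, 222)) = Rational(30331, 12543)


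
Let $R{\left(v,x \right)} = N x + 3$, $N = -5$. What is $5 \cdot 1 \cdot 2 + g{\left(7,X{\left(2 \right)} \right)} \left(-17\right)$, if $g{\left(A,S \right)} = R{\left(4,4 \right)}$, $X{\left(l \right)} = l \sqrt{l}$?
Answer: $299$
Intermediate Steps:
$X{\left(l \right)} = l^{\frac{3}{2}}$
$R{\left(v,x \right)} = 3 - 5 x$ ($R{\left(v,x \right)} = - 5 x + 3 = 3 - 5 x$)
$g{\left(A,S \right)} = -17$ ($g{\left(A,S \right)} = 3 - 20 = -17$)
$5 \cdot 1 \cdot 2 + g{\left(7,X{\left(2 \right)} \right)} \left(-17\right) = 5 \cdot 1 \cdot 2 - -289 = 5 \cdot 2 + 289 = 10 + 289 = 299$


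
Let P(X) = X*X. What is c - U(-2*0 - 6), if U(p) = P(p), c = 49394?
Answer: 49358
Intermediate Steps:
P(X) = X²
U(p) = p²
c - U(-2*0 - 6) = 49394 - (-2*0 - 6)² = 49394 - (0 - 6)² = 49394 - 1*(-6)² = 49394 - 1*36 = 49394 - 36 = 49358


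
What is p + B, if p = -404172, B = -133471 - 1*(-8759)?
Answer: -528884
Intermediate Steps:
B = -124712 (B = -133471 + 8759 = -124712)
p + B = -404172 - 124712 = -528884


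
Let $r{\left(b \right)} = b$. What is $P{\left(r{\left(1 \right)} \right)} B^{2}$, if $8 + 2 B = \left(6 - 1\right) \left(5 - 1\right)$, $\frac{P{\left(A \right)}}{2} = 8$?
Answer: $576$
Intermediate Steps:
$P{\left(A \right)} = 16$ ($P{\left(A \right)} = 2 \cdot 8 = 16$)
$B = 6$ ($B = -4 + \frac{\left(6 - 1\right) \left(5 - 1\right)}{2} = -4 + \frac{5 \cdot 4}{2} = -4 + \frac{1}{2} \cdot 20 = -4 + 10 = 6$)
$P{\left(r{\left(1 \right)} \right)} B^{2} = 16 \cdot 6^{2} = 16 \cdot 36 = 576$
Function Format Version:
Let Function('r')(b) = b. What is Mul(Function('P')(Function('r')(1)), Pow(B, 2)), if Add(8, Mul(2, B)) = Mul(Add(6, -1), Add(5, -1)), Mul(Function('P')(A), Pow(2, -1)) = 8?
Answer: 576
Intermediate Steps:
Function('P')(A) = 16 (Function('P')(A) = Mul(2, 8) = 16)
B = 6 (B = Add(-4, Mul(Rational(1, 2), Mul(Add(6, -1), Add(5, -1)))) = Add(-4, Mul(Rational(1, 2), Mul(5, 4))) = Add(-4, Mul(Rational(1, 2), 20)) = Add(-4, 10) = 6)
Mul(Function('P')(Function('r')(1)), Pow(B, 2)) = Mul(16, Pow(6, 2)) = Mul(16, 36) = 576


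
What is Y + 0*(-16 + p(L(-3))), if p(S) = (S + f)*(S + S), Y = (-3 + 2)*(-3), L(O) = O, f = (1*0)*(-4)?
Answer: 3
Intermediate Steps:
f = 0 (f = 0*(-4) = 0)
Y = 3 (Y = -1*(-3) = 3)
p(S) = 2*S² (p(S) = (S + 0)*(S + S) = S*(2*S) = 2*S²)
Y + 0*(-16 + p(L(-3))) = 3 + 0*(-16 + 2*(-3)²) = 3 + 0*(-16 + 2*9) = 3 + 0*(-16 + 18) = 3 + 0*2 = 3 + 0 = 3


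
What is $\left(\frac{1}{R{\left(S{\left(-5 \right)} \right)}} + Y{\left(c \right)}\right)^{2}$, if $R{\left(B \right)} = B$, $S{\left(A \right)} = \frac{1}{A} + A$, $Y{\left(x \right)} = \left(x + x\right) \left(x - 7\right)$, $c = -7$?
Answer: $\frac{25918281}{676} \approx 38341.0$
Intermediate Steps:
$Y{\left(x \right)} = 2 x \left(-7 + x\right)$
$S{\left(A \right)} = A + \frac{1}{A}$
$\left(\frac{1}{R{\left(S{\left(-5 \right)} \right)}} + Y{\left(c \right)}\right)^{2} = \left(\frac{1}{-5 + \frac{1}{-5}} + 2 \left(-7\right) \left(-7 - 7\right)\right)^{2} = \left(\frac{1}{-5 - \frac{1}{5}} + 2 \left(-7\right) \left(-14\right)\right)^{2} = \left(\frac{1}{- \frac{26}{5}} + 196\right)^{2} = \left(- \frac{5}{26} + 196\right)^{2} = \left(\frac{5091}{26}\right)^{2} = \frac{25918281}{676}$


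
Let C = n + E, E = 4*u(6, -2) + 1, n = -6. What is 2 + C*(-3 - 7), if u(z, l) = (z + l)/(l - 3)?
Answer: 84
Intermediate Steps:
u(z, l) = (l + z)/(-3 + l)
E = -11/5 (E = 4*((-2 + 6)/(-3 - 2)) + 1 = 4*(4/(-5)) + 1 = 4*(-⅕*4) + 1 = 4*(-⅘) + 1 = -16/5 + 1 = -11/5 ≈ -2.2000)
C = -41/5 (C = -6 - 11/5 = -41/5 ≈ -8.2000)
2 + C*(-3 - 7) = 2 - 41*(-3 - 7)/5 = 2 - 41/5*(-10) = 2 + 82 = 84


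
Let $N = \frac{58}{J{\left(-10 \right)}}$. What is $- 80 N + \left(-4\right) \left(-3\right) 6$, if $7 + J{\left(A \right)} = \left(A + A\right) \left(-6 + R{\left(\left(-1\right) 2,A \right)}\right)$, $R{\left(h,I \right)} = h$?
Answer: $\frac{6376}{153} \approx 41.673$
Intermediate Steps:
$J{\left(A \right)} = -7 - 16 A$ ($J{\left(A \right)} = -7 + \left(A + A\right) \left(-6 - 2\right) = -7 + 2 A \left(-6 - 2\right) = -7 + 2 A \left(-8\right) = -7 - 16 A$)
$N = \frac{58}{153}$ ($N = \frac{58}{-7 - -160} = \frac{58}{-7 + 160} = \frac{58}{153} \approx 0.37909$)
$- 80 N + \left(-4\right) \left(-3\right) 6 = \left(-80\right) \frac{58}{153} + \left(-4\right) \left(-3\right) 6 = - \frac{4640}{153} + 12 \cdot 6 = - \frac{4640}{153} + 72 = \frac{6376}{153}$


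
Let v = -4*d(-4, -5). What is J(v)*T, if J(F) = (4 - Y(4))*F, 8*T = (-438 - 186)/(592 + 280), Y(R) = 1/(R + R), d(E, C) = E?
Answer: -1209/218 ≈ -5.5459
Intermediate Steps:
Y(R) = 1/(2*R)
T = -39/436 (T = ((-438 - 186)/(592 + 280))/8 = (-624/872)/8 = (-624*1/872)/8 = (⅛)*(-78/109) = -39/436 ≈ -0.089450)
v = 16 (v = -4*(-4) = 16)
J(F) = 31*F/8 (J(F) = (4 - 1/(2*4))*F = (4 - 1*⅛)*F = (4 - ⅛)*F = 31*F/8)
J(v)*T = ((31/8)*16)*(-39/436) = 62*(-39/436) = -1209/218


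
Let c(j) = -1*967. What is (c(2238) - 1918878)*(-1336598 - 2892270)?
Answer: 8118771085460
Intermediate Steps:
c(j) = -967
(c(2238) - 1918878)*(-1336598 - 2892270) = (-967 - 1918878)*(-1336598 - 2892270) = -1919845*(-4228868) = 8118771085460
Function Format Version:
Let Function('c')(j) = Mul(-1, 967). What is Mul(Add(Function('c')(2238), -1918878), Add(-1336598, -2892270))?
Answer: 8118771085460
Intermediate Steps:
Function('c')(j) = -967
Mul(Add(Function('c')(2238), -1918878), Add(-1336598, -2892270)) = Mul(Add(-967, -1918878), Add(-1336598, -2892270)) = Mul(-1919845, -4228868) = 8118771085460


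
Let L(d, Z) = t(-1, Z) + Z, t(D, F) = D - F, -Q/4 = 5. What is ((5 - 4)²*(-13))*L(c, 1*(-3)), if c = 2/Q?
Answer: 13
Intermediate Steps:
Q = -20 (Q = -4*5 = -20)
c = -⅒ (c = 2/(-20) = 2*(-1/20) = -⅒ ≈ -0.10000)
L(d, Z) = -1 (L(d, Z) = (-1 - Z) + Z = -1)
((5 - 4)²*(-13))*L(c, 1*(-3)) = ((5 - 4)²*(-13))*(-1) = (1²*(-13))*(-1) = (1*(-13))*(-1) = -13*(-1) = 13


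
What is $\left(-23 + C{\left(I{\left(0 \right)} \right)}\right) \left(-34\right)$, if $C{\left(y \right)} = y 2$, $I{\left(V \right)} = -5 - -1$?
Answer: $1054$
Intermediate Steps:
$I{\left(V \right)} = -4$ ($I{\left(V \right)} = -5 + 1 = -4$)
$C{\left(y \right)} = 2 y$
$\left(-23 + C{\left(I{\left(0 \right)} \right)}\right) \left(-34\right) = \left(-23 + 2 \left(-4\right)\right) \left(-34\right) = \left(-23 - 8\right) \left(-34\right) = \left(-31\right) \left(-34\right) = 1054$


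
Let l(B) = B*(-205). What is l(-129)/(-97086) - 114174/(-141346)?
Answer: 1224466999/2287119626 ≈ 0.53538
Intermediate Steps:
l(B) = -205*B
l(-129)/(-97086) - 114174/(-141346) = -205*(-129)/(-97086) - 114174/(-141346) = 26445*(-1/97086) - 114174*(-1/141346) = -8815/32362 + 57087/70673 = 1224466999/2287119626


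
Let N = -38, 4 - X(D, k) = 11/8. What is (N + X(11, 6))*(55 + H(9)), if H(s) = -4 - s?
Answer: -5943/4 ≈ -1485.8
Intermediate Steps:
X(D, k) = 21/8 (X(D, k) = 4 - 11/8 = 21/8)
(N + X(11, 6))*(55 + H(9)) = (-38 + 21/8)*(55 + (-4 - 1*9)) = -283*(55 + (-4 - 9))/8 = -283*(55 - 13)/8 = -283/8*42 = -5943/4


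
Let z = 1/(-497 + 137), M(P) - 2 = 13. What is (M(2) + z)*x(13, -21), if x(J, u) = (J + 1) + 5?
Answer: 102581/360 ≈ 284.95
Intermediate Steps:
M(P) = 15 (M(P) = 2 + 13 = 15)
x(J, u) = 6 + J (x(J, u) = (1 + J) + 5 = 6 + J)
z = -1/360 (z = 1/(-360) = -1/360 ≈ -0.0027778)
(M(2) + z)*x(13, -21) = (15 - 1/360)*(6 + 13) = (5399/360)*19 = 102581/360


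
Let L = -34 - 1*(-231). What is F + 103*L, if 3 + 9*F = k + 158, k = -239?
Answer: 60845/3 ≈ 20282.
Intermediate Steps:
F = -28/3 (F = -⅓ + (-239 + 158)/9 = -⅓ + (⅑)*(-81) = -⅓ - 9 = -28/3 ≈ -9.3333)
L = 197 (L = -34 + 231 = 197)
F + 103*L = -28/3 + 103*197 = -28/3 + 20291 = 60845/3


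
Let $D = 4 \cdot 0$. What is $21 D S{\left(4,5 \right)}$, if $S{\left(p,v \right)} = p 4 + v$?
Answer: $0$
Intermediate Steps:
$D = 0$
$S{\left(p,v \right)} = v + 4 p$ ($S{\left(p,v \right)} = 4 p + v = v + 4 p$)
$21 D S{\left(4,5 \right)} = 21 \cdot 0 \left(5 + 4 \cdot 4\right) = 0 \left(5 + 16\right) = 0 \cdot 21 = 0$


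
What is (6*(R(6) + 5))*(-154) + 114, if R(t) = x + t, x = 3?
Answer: -12822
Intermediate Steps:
R(t) = 3 + t
(6*(R(6) + 5))*(-154) + 114 = (6*((3 + 6) + 5))*(-154) + 114 = (6*(9 + 5))*(-154) + 114 = (6*14)*(-154) + 114 = 84*(-154) + 114 = -12936 + 114 = -12822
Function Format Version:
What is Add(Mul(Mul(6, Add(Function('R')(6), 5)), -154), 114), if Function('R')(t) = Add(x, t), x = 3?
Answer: -12822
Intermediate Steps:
Function('R')(t) = Add(3, t)
Add(Mul(Mul(6, Add(Function('R')(6), 5)), -154), 114) = Add(Mul(Mul(6, Add(Add(3, 6), 5)), -154), 114) = Add(Mul(Mul(6, Add(9, 5)), -154), 114) = Add(Mul(Mul(6, 14), -154), 114) = Add(Mul(84, -154), 114) = Add(-12936, 114) = -12822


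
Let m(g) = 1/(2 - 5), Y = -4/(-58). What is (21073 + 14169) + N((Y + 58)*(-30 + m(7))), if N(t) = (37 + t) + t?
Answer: 2762785/87 ≈ 31756.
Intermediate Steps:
Y = 2/29 (Y = -4*(-1/58) = 2/29 ≈ 0.068966)
m(g) = -1/3 (m(g) = 1/(-3) = -1/3)
N(t) = 37 + 2*t
(21073 + 14169) + N((Y + 58)*(-30 + m(7))) = (21073 + 14169) + (37 + 2*((2/29 + 58)*(-30 - 1/3))) = 35242 + (37 + 2*((1684/29)*(-91/3))) = 35242 + (37 + 2*(-153244/87)) = 35242 + (37 - 306488/87) = 35242 - 303269/87 = 2762785/87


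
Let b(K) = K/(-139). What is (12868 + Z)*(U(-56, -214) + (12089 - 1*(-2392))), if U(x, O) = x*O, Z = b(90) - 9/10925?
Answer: 103425424304507/303715 ≈ 3.4053e+8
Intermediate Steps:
b(K) = -K/139 (b(K) = K*(-1/139) = -K/139)
Z = -984501/1518575 (Z = -1/139*90 - 9/10925 = -90/139 - 9/10925 = -984501/1518575 ≈ -0.64831)
U(x, O) = O*x
(12868 + Z)*(U(-56, -214) + (12089 - 1*(-2392))) = (12868 - 984501/1518575)*(-214*(-56) + (12089 - 1*(-2392))) = 19540038599*(11984 + (12089 + 2392))/1518575 = 19540038599*(11984 + 14481)/1518575 = (19540038599/1518575)*26465 = 103425424304507/303715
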